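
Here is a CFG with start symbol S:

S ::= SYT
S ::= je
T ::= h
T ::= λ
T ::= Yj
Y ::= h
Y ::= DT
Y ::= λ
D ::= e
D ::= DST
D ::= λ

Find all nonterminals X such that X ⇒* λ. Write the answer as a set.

Directly nullable (have an ε-rule): {D, T, Y}.
Not nullable: S — each has a terminal in every rule's right-hand side or depends on a non-nullable symbol.

{D, T, Y}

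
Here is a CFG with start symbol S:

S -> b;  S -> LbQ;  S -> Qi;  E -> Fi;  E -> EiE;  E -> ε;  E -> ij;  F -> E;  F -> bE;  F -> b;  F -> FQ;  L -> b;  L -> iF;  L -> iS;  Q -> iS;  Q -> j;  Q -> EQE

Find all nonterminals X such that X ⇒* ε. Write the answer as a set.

{E, F}

Directly nullable (have an ε-rule): {E}.
F is nullable via F -> E (every symbol on the right is already known nullable).
Not nullable: L, Q, S — each has a terminal in every rule's right-hand side or depends on a non-nullable symbol.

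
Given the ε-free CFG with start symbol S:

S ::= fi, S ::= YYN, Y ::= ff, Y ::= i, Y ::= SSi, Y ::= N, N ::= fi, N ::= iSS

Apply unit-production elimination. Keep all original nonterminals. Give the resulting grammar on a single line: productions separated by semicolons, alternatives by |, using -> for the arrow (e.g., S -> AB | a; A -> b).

S -> fi | YYN; N -> fi | iSS; Y -> i | ff | fi | SSi | iSS

Unit productions: Y->N.
Unit pairs (A ⇒* B via units): (Y,N).
S: inherits non-unit rules of {S} → YYN | fi.
N: inherits non-unit rules of {N} → fi | iSS.
Y: inherits non-unit rules of {N, Y} → SSi | ff | fi | i | iSS.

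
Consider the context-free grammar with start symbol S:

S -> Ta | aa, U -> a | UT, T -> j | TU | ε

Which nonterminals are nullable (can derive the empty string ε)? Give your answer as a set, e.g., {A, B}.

Directly nullable (have an ε-rule): {T}.
Not nullable: S, U — each has a terminal in every rule's right-hand side or depends on a non-nullable symbol.

{T}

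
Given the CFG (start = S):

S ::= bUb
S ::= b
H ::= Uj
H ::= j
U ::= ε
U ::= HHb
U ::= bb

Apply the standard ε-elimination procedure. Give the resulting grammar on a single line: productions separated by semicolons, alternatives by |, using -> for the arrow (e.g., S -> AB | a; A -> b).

Nullable set: {U}.
S -> bUb: U nullable, giving bUb | bb.
H -> Uj: U nullable, giving Uj | j.
Drop U -> ε.
Unchanged (no nullable symbols): S -> b; H -> j; U -> HHb; U -> bb.

S -> b | bb | bUb; H -> j | Uj; U -> bb | HHb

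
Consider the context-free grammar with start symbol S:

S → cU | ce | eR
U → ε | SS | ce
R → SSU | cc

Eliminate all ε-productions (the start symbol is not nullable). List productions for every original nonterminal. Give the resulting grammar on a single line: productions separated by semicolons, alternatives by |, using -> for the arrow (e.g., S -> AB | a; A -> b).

S -> c | cU | ce | eR; R -> SS | cc | SSU; U -> SS | ce

Nullable set: {U}.
S -> cU: U nullable, giving c | cU.
R -> SSU: U nullable, giving SS | SSU.
Drop U -> ε.
Unchanged (no nullable symbols): S -> ce; S -> eR; R -> cc; U -> SS; U -> ce.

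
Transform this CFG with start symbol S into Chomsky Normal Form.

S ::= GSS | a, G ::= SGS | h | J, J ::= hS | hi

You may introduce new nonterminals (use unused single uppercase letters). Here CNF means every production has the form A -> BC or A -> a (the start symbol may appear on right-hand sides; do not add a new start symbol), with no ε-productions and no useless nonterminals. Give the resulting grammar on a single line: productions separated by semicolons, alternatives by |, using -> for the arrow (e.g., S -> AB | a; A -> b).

No ε-productions.
After unit-elimination: S -> a | GSS; G -> h | hS | hi | SGS; J -> hS | hi.
TERM: introduce A -> h, B -> i and substitute in every rule of length ≥2.
BIN: G -> SGS becomes G -> SC, C -> GS; S -> GSS becomes S -> GD, D -> SS.
Drop unreachable/unproductive: J.

S -> a | GD; A -> h; B -> i; C -> GS; D -> SS; G -> h | AB | AS | SC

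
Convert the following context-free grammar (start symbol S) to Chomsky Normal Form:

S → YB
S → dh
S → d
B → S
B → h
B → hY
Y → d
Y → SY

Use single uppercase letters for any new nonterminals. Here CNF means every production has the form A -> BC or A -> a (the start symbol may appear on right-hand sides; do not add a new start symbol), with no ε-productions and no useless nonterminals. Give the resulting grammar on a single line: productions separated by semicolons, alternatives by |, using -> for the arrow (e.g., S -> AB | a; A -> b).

S -> d | AC | YB; A -> d; B -> d | h | AC | CY | YB; C -> h; Y -> d | SY

No ε-productions.
After unit-elimination: S -> d | YB | dh; B -> d | h | YB | dh | hY; Y -> d | SY.
TERM: introduce A -> d, C -> h and substitute in every rule of length ≥2.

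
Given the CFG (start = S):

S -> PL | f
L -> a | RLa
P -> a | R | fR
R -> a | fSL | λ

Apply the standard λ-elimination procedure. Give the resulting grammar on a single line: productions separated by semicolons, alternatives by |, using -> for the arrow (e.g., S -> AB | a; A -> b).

Nullable set: {P, R}.
S -> PL: P nullable, giving L | PL.
L -> RLa: R nullable, giving La | RLa.
P -> R: R nullable, giving R.
P -> fR: R nullable, giving f | fR.
Drop R -> λ.
Unchanged (no nullable symbols): S -> f; L -> a; P -> a; R -> a; R -> fSL.

S -> L | f | PL; L -> a | La | RLa; P -> R | a | f | fR; R -> a | fSL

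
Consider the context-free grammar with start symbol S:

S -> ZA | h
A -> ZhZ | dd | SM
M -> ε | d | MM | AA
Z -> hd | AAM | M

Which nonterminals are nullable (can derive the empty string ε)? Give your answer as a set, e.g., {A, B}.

Directly nullable (have an ε-rule): {M}.
Z is nullable via Z -> M (every symbol on the right is already known nullable).
Not nullable: A, S — each has a terminal in every rule's right-hand side or depends on a non-nullable symbol.

{M, Z}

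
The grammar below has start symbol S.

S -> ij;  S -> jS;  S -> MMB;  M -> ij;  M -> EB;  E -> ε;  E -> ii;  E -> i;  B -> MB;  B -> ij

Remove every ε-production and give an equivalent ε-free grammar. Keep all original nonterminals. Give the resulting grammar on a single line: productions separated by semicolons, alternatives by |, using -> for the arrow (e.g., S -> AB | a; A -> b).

S -> ij | jS | MMB; B -> MB | ij; E -> i | ii; M -> B | EB | ij

Nullable set: {E}.
Drop E -> ε.
M -> EB: E nullable, giving B | EB.
Unchanged (no nullable symbols): S -> MMB; S -> ij; S -> jS; B -> MB; B -> ij; E -> i; E -> ii; M -> ij.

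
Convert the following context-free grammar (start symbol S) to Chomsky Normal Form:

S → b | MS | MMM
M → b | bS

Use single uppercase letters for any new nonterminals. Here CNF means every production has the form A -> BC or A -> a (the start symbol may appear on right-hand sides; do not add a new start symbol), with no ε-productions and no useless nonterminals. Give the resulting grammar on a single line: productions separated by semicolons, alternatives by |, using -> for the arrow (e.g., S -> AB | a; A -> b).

S -> b | MB | MS; A -> b; B -> MM; M -> b | AS

No ε-productions.
No unit productions to eliminate.
TERM: introduce A -> b and substitute in every rule of length ≥2.
BIN: S -> MMM becomes S -> MB, B -> MM.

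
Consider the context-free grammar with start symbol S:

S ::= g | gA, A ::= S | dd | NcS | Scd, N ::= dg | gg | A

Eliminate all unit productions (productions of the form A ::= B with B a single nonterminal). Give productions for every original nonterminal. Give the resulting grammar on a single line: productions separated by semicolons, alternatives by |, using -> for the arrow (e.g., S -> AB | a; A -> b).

Unit productions: A->S, N->A.
Unit pairs (A ⇒* B via units): (A,S), (N,A), (N,S).
S: inherits non-unit rules of {S} → g | gA.
A: inherits non-unit rules of {A, S} → NcS | Scd | dd | g | gA.
N: inherits non-unit rules of {A, N, S} → NcS | Scd | dd | dg | g | gA | gg.

S -> g | gA; A -> g | dd | gA | NcS | Scd; N -> g | dd | dg | gA | gg | NcS | Scd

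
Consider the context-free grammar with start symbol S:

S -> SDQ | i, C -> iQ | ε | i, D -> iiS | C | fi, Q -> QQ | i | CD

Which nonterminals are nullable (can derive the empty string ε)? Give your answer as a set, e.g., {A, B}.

Directly nullable (have an ε-rule): {C}.
D is nullable via D -> C (every symbol on the right is already known nullable).
Q is nullable via Q -> CD (every symbol on the right is already known nullable).
Not nullable: S — each has a terminal in every rule's right-hand side or depends on a non-nullable symbol.

{C, D, Q}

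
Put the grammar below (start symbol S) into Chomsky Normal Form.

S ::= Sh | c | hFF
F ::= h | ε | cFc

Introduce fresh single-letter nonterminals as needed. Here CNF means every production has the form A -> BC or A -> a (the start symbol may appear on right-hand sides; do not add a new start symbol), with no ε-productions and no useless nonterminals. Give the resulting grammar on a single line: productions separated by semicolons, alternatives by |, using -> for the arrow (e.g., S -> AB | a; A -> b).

Nullable: {F}; after ε-elimination: S -> c | h | Sh | hF | hFF; F -> h | cc | cFc.
No unit productions to eliminate.
TERM: introduce A -> c, B -> h and substitute in every rule of length ≥2.
BIN: F -> AFA becomes F -> AC, C -> FA; S -> BFF becomes S -> BD, D -> FF.

S -> c | h | BD | BF | SB; A -> c; B -> h; C -> FA; D -> FF; F -> h | AA | AC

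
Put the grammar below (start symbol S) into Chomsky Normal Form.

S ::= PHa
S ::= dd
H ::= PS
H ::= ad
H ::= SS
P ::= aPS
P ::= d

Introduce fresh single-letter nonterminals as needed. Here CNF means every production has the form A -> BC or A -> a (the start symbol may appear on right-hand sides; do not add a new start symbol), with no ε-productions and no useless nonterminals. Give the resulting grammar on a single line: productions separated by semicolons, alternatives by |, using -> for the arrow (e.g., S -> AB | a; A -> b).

No ε-productions.
No unit productions to eliminate.
TERM: introduce A -> a, B -> d and substitute in every rule of length ≥2.
BIN: P -> APS becomes P -> AC, C -> PS; S -> PHA becomes S -> PD, D -> HA.

S -> BB | PD; A -> a; B -> d; C -> PS; D -> HA; H -> AB | PS | SS; P -> d | AC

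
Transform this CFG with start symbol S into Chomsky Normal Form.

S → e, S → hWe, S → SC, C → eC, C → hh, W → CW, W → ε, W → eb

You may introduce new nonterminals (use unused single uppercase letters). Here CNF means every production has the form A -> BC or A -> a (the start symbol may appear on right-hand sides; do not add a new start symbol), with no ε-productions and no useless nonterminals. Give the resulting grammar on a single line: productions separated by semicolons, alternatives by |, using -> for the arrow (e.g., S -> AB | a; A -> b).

S -> e | BA | BE | SC; A -> e; B -> h; C -> AC | BB; D -> b; E -> WA; W -> AC | AD | BB | CW

Nullable: {W}; after ε-elimination: S -> e | SC | he | hWe; C -> eC | hh; W -> C | CW | eb.
After unit-elimination: S -> e | SC | he | hWe; C -> eC | hh; W -> CW | eC | eb | hh.
TERM: introduce D -> b, A -> e, B -> h and substitute in every rule of length ≥2.
BIN: S -> BWA becomes S -> BE, E -> WA.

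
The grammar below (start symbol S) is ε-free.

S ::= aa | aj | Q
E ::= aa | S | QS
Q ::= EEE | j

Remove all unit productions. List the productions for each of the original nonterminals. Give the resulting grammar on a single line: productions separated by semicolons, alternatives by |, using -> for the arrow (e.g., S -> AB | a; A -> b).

S -> j | aa | aj | EEE; E -> j | QS | aa | aj | EEE; Q -> j | EEE

Unit productions: E->S, S->Q.
Unit pairs (A ⇒* B via units): (E,Q), (E,S), (S,Q).
S: inherits non-unit rules of {Q, S} → EEE | aa | aj | j.
E: inherits non-unit rules of {E, Q, S} → EEE | QS | aa | aj | j.
Q: inherits non-unit rules of {Q} → EEE | j.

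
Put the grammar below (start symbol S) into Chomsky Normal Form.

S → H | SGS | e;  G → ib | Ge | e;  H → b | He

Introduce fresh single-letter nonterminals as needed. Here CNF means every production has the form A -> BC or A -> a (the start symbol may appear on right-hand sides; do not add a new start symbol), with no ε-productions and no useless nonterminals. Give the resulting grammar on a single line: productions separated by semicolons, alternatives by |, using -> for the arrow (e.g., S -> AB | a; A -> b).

No ε-productions.
After unit-elimination: S -> b | e | He | SGS; G -> e | Ge | ib; H -> b | He.
TERM: introduce C -> b, A -> e, B -> i and substitute in every rule of length ≥2.
BIN: S -> SGS becomes S -> SD, D -> GS.

S -> b | e | HA | SD; A -> e; B -> i; C -> b; D -> GS; G -> e | BC | GA; H -> b | HA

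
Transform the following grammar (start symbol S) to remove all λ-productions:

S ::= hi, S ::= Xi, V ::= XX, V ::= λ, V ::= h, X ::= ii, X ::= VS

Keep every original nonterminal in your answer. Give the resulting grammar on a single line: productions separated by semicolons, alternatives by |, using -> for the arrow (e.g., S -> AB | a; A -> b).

S -> Xi | hi; V -> h | XX; X -> S | VS | ii

Nullable set: {V}.
Drop V -> λ.
X -> VS: V nullable, giving S | VS.
Unchanged (no nullable symbols): S -> Xi; S -> hi; V -> XX; V -> h; X -> ii.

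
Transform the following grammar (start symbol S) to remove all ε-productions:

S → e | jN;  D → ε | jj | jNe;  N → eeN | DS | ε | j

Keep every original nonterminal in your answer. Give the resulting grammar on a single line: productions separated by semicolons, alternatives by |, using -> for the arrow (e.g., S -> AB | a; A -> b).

S -> e | j | jN; D -> je | jj | jNe; N -> S | j | DS | ee | eeN

Nullable set: {D, N}.
S -> jN: N nullable, giving j | jN.
Drop D -> ε.
D -> jNe: N nullable, giving jNe | je.
Drop N -> ε.
N -> DS: D nullable, giving DS | S.
N -> eeN: N nullable, giving ee | eeN.
Unchanged (no nullable symbols): S -> e; D -> jj; N -> j.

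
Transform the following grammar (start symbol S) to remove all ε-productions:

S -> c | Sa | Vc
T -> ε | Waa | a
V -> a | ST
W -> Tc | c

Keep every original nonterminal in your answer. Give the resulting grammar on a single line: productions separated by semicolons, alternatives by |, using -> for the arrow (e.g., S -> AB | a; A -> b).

Nullable set: {T}.
Drop T -> ε.
V -> ST: T nullable, giving S | ST.
W -> Tc: T nullable, giving Tc | c.
Unchanged (no nullable symbols): S -> Sa; S -> Vc; S -> c; T -> Waa; T -> a; V -> a; W -> c.

S -> c | Sa | Vc; T -> a | Waa; V -> S | a | ST; W -> c | Tc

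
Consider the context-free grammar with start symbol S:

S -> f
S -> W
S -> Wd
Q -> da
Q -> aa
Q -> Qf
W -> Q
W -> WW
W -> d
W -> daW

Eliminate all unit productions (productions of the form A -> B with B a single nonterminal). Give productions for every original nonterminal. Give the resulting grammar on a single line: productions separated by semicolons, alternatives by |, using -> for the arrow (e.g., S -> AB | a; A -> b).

S -> d | f | Qf | WW | Wd | aa | da | daW; Q -> Qf | aa | da; W -> d | Qf | WW | aa | da | daW

Unit productions: S->W, W->Q.
Unit pairs (A ⇒* B via units): (S,Q), (S,W), (W,Q).
S: inherits non-unit rules of {Q, S, W} → Qf | WW | Wd | aa | d | da | daW | f.
Q: inherits non-unit rules of {Q} → Qf | aa | da.
W: inherits non-unit rules of {Q, W} → Qf | WW | aa | d | da | daW.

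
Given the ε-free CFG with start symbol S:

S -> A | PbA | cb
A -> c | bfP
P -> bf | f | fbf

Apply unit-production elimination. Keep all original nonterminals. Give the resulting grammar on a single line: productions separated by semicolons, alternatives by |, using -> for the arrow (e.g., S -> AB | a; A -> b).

S -> c | cb | PbA | bfP; A -> c | bfP; P -> f | bf | fbf

Unit productions: S->A.
Unit pairs (A ⇒* B via units): (S,A).
S: inherits non-unit rules of {A, S} → PbA | bfP | c | cb.
A: inherits non-unit rules of {A} → bfP | c.
P: inherits non-unit rules of {P} → bf | f | fbf.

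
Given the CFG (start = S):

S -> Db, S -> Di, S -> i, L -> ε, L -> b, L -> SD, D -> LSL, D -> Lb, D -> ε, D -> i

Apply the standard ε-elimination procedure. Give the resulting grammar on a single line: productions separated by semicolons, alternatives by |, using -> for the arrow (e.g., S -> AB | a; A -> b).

S -> b | i | Db | Di; D -> S | b | i | LS | Lb | SL | LSL; L -> S | b | SD

Nullable set: {D, L}.
S -> Db: D nullable, giving Db | b.
S -> Di: D nullable, giving Di | i.
Drop D -> ε.
D -> LSL: L, L nullable, giving LS | LSL | S | SL.
D -> Lb: L nullable, giving Lb | b.
Drop L -> ε.
L -> SD: D nullable, giving S | SD.
Unchanged (no nullable symbols): S -> i; D -> i; L -> b.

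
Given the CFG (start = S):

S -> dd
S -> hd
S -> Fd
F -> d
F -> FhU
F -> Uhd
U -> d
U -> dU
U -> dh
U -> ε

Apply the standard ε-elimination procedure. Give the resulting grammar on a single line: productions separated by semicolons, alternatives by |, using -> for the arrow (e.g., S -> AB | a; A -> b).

Nullable set: {U}.
F -> FhU: U nullable, giving Fh | FhU.
F -> Uhd: U nullable, giving Uhd | hd.
Drop U -> ε.
U -> dU: U nullable, giving d | dU.
Unchanged (no nullable symbols): S -> Fd; S -> dd; S -> hd; F -> d; U -> d; U -> dh.

S -> Fd | dd | hd; F -> d | Fh | hd | FhU | Uhd; U -> d | dU | dh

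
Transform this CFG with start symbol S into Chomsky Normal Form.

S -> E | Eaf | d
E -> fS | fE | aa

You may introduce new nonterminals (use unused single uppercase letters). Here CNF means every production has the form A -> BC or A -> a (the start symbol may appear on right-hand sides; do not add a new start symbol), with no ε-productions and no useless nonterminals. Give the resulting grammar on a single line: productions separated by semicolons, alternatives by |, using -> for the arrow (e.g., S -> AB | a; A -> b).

No ε-productions.
After unit-elimination: S -> d | aa | fE | fS | Eaf; E -> aa | fE | fS.
TERM: introduce A -> a, B -> f and substitute in every rule of length ≥2.
BIN: S -> EAB becomes S -> EC, C -> AB.

S -> d | AA | BE | BS | EC; A -> a; B -> f; C -> AB; E -> AA | BE | BS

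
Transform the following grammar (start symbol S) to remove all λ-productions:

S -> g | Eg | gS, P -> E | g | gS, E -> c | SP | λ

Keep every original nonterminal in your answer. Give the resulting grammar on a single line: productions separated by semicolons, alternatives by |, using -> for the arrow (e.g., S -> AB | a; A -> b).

Nullable set: {E, P}.
S -> Eg: E nullable, giving Eg | g.
Drop E -> λ.
E -> SP: P nullable, giving S | SP.
P -> E: E nullable, giving E.
Unchanged (no nullable symbols): S -> g; S -> gS; E -> c; P -> g; P -> gS.

S -> g | Eg | gS; E -> S | c | SP; P -> E | g | gS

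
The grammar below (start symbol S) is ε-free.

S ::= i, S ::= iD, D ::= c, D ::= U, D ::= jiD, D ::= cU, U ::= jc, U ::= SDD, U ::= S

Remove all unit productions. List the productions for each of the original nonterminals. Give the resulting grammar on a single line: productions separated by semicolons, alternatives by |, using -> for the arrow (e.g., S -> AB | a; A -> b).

Unit productions: D->U, U->S.
Unit pairs (A ⇒* B via units): (D,S), (D,U), (U,S).
S: inherits non-unit rules of {S} → i | iD.
D: inherits non-unit rules of {D, S, U} → SDD | c | cU | i | iD | jc | jiD.
U: inherits non-unit rules of {S, U} → SDD | i | iD | jc.

S -> i | iD; D -> c | i | cU | iD | jc | SDD | jiD; U -> i | iD | jc | SDD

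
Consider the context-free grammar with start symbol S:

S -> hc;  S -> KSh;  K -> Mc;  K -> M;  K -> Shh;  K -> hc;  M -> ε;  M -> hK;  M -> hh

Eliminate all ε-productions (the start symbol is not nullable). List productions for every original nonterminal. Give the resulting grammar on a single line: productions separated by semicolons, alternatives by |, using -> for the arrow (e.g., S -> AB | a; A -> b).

Nullable set: {K, M}.
S -> KSh: K nullable, giving KSh | Sh.
K -> M: M nullable, giving M.
K -> Mc: M nullable, giving Mc | c.
Drop M -> ε.
M -> hK: K nullable, giving h | hK.
Unchanged (no nullable symbols): S -> hc; K -> Shh; K -> hc; M -> hh.

S -> Sh | hc | KSh; K -> M | c | Mc | hc | Shh; M -> h | hK | hh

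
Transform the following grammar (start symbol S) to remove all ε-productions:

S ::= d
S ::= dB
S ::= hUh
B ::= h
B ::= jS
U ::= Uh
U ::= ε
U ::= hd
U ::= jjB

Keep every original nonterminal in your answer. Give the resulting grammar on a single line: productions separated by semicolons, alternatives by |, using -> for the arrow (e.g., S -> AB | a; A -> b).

Nullable set: {U}.
S -> hUh: U nullable, giving hUh | hh.
Drop U -> ε.
U -> Uh: U nullable, giving Uh | h.
Unchanged (no nullable symbols): S -> d; S -> dB; B -> h; B -> jS; U -> hd; U -> jjB.

S -> d | dB | hh | hUh; B -> h | jS; U -> h | Uh | hd | jjB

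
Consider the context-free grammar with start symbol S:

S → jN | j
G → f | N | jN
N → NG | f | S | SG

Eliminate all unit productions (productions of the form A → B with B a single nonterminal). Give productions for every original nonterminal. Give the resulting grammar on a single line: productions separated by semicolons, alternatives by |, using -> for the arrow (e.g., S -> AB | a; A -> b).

S -> j | jN; G -> f | j | NG | SG | jN; N -> f | j | NG | SG | jN

Unit productions: G->N, N->S.
Unit pairs (A ⇒* B via units): (G,N), (G,S), (N,S).
S: inherits non-unit rules of {S} → j | jN.
G: inherits non-unit rules of {G, N, S} → NG | SG | f | j | jN.
N: inherits non-unit rules of {N, S} → NG | SG | f | j | jN.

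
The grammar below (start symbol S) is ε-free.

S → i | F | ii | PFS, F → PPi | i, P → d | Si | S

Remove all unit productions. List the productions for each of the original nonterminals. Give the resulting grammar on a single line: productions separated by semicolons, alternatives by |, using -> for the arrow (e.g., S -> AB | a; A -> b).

S -> i | ii | PFS | PPi; F -> i | PPi; P -> d | i | Si | ii | PFS | PPi

Unit productions: P->S, S->F.
Unit pairs (A ⇒* B via units): (P,F), (P,S), (S,F).
S: inherits non-unit rules of {F, S} → PFS | PPi | i | ii.
F: inherits non-unit rules of {F} → PPi | i.
P: inherits non-unit rules of {F, P, S} → PFS | PPi | Si | d | i | ii.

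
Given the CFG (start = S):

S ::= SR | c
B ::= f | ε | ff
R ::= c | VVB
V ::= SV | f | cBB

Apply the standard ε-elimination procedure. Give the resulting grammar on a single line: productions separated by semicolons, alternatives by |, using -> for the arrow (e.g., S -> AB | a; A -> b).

Nullable set: {B}.
Drop B -> ε.
R -> VVB: B nullable, giving VV | VVB.
V -> cBB: B, B nullable, giving c | cB | cBB.
Unchanged (no nullable symbols): S -> SR; S -> c; B -> f; B -> ff; R -> c; V -> SV; V -> f.

S -> c | SR; B -> f | ff; R -> c | VV | VVB; V -> c | f | SV | cB | cBB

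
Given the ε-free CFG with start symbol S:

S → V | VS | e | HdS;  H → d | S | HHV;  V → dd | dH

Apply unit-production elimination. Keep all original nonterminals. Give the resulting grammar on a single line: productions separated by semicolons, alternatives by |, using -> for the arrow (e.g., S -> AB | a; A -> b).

Unit productions: H->S, S->V.
Unit pairs (A ⇒* B via units): (H,S), (H,V), (S,V).
S: inherits non-unit rules of {S, V} → HdS | VS | dH | dd | e.
H: inherits non-unit rules of {H, S, V} → HHV | HdS | VS | d | dH | dd | e.
V: inherits non-unit rules of {V} → dH | dd.

S -> e | VS | dH | dd | HdS; H -> d | e | VS | dH | dd | HHV | HdS; V -> dH | dd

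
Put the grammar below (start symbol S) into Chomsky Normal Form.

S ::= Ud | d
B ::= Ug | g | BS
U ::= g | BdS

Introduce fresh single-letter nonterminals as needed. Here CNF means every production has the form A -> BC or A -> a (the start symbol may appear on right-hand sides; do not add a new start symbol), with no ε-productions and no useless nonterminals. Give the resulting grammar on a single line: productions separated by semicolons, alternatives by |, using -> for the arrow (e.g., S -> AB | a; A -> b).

S -> d | UC; A -> g; B -> g | BS | UA; C -> d; D -> CS; U -> g | BD

No ε-productions.
No unit productions to eliminate.
TERM: introduce C -> d, A -> g and substitute in every rule of length ≥2.
BIN: U -> BCS becomes U -> BD, D -> CS.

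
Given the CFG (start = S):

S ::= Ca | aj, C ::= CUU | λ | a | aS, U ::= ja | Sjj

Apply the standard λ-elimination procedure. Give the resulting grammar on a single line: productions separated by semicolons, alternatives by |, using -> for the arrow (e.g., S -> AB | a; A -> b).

S -> a | Ca | aj; C -> a | UU | aS | CUU; U -> ja | Sjj

Nullable set: {C}.
S -> Ca: C nullable, giving Ca | a.
Drop C -> λ.
C -> CUU: C nullable, giving CUU | UU.
Unchanged (no nullable symbols): S -> aj; C -> a; C -> aS; U -> Sjj; U -> ja.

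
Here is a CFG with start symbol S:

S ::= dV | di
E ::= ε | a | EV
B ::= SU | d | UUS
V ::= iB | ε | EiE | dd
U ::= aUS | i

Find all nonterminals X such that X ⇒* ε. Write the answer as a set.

Directly nullable (have an ε-rule): {E, V}.
Not nullable: B, S, U — each has a terminal in every rule's right-hand side or depends on a non-nullable symbol.

{E, V}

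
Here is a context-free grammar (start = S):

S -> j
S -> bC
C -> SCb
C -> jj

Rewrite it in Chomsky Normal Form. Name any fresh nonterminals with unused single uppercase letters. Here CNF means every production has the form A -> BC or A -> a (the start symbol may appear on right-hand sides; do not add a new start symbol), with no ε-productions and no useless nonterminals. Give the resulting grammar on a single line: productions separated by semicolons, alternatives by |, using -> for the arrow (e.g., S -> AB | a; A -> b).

S -> j | AC; A -> b; B -> j; C -> BB | SD; D -> CA

No ε-productions.
No unit productions to eliminate.
TERM: introduce A -> b, B -> j and substitute in every rule of length ≥2.
BIN: C -> SCA becomes C -> SD, D -> CA.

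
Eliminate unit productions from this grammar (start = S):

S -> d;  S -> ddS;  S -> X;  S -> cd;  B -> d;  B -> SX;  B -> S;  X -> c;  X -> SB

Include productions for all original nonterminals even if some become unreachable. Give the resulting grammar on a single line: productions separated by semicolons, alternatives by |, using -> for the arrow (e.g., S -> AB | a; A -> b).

Unit productions: B->S, S->X.
Unit pairs (A ⇒* B via units): (B,S), (B,X), (S,X).
S: inherits non-unit rules of {S, X} → SB | c | cd | d | ddS.
B: inherits non-unit rules of {B, S, X} → SB | SX | c | cd | d | ddS.
X: inherits non-unit rules of {X} → SB | c.

S -> c | d | SB | cd | ddS; B -> c | d | SB | SX | cd | ddS; X -> c | SB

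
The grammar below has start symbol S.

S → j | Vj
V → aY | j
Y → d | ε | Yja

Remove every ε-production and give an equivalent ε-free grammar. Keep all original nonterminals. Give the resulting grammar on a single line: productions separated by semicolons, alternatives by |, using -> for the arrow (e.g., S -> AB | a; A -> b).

Nullable set: {Y}.
V -> aY: Y nullable, giving a | aY.
Drop Y -> ε.
Y -> Yja: Y nullable, giving Yja | ja.
Unchanged (no nullable symbols): S -> Vj; S -> j; V -> j; Y -> d.

S -> j | Vj; V -> a | j | aY; Y -> d | ja | Yja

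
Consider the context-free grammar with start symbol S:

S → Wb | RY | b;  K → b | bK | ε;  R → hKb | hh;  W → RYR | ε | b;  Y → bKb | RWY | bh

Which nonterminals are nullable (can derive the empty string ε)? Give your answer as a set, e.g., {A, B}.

Directly nullable (have an ε-rule): {K, W}.
Not nullable: R, S, Y — each has a terminal in every rule's right-hand side or depends on a non-nullable symbol.

{K, W}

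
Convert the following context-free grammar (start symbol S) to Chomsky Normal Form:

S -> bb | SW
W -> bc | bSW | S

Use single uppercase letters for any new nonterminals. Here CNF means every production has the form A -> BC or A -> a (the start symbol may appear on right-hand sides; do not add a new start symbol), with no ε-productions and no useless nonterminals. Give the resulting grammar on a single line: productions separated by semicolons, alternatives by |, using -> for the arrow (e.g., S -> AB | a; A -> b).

S -> AA | SW; A -> b; B -> c; C -> SW; W -> AA | AB | AC | SW

No ε-productions.
After unit-elimination: S -> SW | bb; W -> SW | bb | bc | bSW.
TERM: introduce A -> b, B -> c and substitute in every rule of length ≥2.
BIN: W -> ASW becomes W -> AC, C -> SW.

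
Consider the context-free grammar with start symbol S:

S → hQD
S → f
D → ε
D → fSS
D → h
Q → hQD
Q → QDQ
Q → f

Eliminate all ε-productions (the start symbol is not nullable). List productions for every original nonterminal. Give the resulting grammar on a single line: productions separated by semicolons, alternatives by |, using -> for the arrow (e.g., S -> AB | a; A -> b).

S -> f | hQ | hQD; D -> h | fSS; Q -> f | QQ | hQ | QDQ | hQD

Nullable set: {D}.
S -> hQD: D nullable, giving hQ | hQD.
Drop D -> ε.
Q -> QDQ: D nullable, giving QDQ | QQ.
Q -> hQD: D nullable, giving hQ | hQD.
Unchanged (no nullable symbols): S -> f; D -> fSS; D -> h; Q -> f.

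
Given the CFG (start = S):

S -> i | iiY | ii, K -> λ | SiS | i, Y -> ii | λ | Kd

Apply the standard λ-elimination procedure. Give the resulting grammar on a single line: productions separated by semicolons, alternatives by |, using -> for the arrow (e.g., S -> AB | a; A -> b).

Nullable set: {K, Y}.
S -> iiY: Y nullable, giving ii | iiY.
Drop K -> λ.
Drop Y -> λ.
Y -> Kd: K nullable, giving Kd | d.
Unchanged (no nullable symbols): S -> i; S -> ii; K -> SiS; K -> i; Y -> ii.

S -> i | ii | iiY; K -> i | SiS; Y -> d | Kd | ii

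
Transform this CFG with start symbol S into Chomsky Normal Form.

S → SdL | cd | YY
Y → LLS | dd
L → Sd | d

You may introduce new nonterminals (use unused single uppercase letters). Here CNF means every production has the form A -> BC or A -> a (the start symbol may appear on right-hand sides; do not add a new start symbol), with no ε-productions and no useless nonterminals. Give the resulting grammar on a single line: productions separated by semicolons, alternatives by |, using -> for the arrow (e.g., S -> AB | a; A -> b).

No ε-productions.
No unit productions to eliminate.
TERM: introduce B -> c, A -> d and substitute in every rule of length ≥2.
BIN: S -> SAL becomes S -> SC, C -> AL; Y -> LLS becomes Y -> LD, D -> LS.

S -> BA | SC | YY; A -> d; B -> c; C -> AL; D -> LS; L -> d | SA; Y -> AA | LD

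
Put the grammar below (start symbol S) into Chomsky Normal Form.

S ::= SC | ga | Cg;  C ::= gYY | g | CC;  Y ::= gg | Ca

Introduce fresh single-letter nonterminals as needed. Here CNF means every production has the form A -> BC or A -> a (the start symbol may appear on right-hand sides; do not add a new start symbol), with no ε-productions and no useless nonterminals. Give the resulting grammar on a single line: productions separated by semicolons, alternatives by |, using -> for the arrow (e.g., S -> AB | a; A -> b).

No ε-productions.
No unit productions to eliminate.
TERM: introduce B -> a, A -> g and substitute in every rule of length ≥2.
BIN: C -> AYY becomes C -> AD, D -> YY.

S -> AB | CA | SC; A -> g; B -> a; C -> g | AD | CC; D -> YY; Y -> AA | CB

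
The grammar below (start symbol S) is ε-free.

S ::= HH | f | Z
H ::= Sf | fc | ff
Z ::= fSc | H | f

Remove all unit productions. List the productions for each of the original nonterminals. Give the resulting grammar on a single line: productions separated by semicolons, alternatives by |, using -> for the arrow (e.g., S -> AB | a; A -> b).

S -> f | HH | Sf | fc | ff | fSc; H -> Sf | fc | ff; Z -> f | Sf | fc | ff | fSc

Unit productions: S->Z, Z->H.
Unit pairs (A ⇒* B via units): (S,H), (S,Z), (Z,H).
S: inherits non-unit rules of {H, S, Z} → HH | Sf | f | fSc | fc | ff.
H: inherits non-unit rules of {H} → Sf | fc | ff.
Z: inherits non-unit rules of {H, Z} → Sf | f | fSc | fc | ff.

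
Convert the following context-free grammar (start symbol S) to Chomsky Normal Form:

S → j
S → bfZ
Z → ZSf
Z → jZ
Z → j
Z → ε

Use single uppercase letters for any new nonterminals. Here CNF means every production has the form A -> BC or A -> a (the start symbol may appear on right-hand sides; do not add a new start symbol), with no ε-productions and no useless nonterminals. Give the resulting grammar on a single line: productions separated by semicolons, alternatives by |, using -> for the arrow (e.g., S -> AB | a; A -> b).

Nullable: {Z}; after ε-elimination: S -> j | bf | bfZ; Z -> j | Sf | jZ | ZSf.
No unit productions to eliminate.
TERM: introduce A -> b, B -> f, C -> j and substitute in every rule of length ≥2.
BIN: S -> ABZ becomes S -> AD, D -> BZ; Z -> ZSB becomes Z -> ZE, E -> SB.

S -> j | AB | AD; A -> b; B -> f; C -> j; D -> BZ; E -> SB; Z -> j | CZ | SB | ZE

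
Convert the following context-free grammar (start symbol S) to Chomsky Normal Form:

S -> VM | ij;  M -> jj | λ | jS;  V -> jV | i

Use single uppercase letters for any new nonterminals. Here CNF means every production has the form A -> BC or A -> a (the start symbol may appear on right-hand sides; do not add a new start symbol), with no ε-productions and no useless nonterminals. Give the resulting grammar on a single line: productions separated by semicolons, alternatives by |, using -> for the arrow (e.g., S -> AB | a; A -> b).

S -> i | AV | BA | VM; A -> j; B -> i; M -> AA | AS; V -> i | AV

Nullable: {M}; after ε-elimination: S -> V | VM | ij; M -> jS | jj; V -> i | jV.
After unit-elimination: S -> i | VM | ij | jV; M -> jS | jj; V -> i | jV.
TERM: introduce B -> i, A -> j and substitute in every rule of length ≥2.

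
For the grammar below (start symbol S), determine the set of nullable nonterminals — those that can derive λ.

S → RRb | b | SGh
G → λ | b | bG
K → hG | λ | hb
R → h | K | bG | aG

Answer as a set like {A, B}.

Directly nullable (have an ε-rule): {G, K}.
R is nullable via R -> K (every symbol on the right is already known nullable).
Not nullable: S — each has a terminal in every rule's right-hand side or depends on a non-nullable symbol.

{G, K, R}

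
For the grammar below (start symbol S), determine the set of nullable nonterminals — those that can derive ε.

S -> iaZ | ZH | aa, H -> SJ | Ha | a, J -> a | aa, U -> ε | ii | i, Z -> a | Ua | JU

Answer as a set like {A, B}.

Directly nullable (have an ε-rule): {U}.
Not nullable: H, J, S, Z — each has a terminal in every rule's right-hand side or depends on a non-nullable symbol.

{U}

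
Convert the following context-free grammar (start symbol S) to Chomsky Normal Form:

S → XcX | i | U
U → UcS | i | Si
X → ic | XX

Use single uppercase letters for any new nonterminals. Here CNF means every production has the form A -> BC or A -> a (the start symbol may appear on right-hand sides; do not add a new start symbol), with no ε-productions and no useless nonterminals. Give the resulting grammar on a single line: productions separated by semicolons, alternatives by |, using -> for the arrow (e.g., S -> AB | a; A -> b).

S -> i | SA | UC | XD; A -> i; B -> c; C -> BS; D -> BX; E -> BS; U -> i | SA | UE; X -> AB | XX

No ε-productions.
After unit-elimination: S -> i | Si | UcS | XcX; U -> i | Si | UcS; X -> XX | ic.
TERM: introduce B -> c, A -> i and substitute in every rule of length ≥2.
BIN: S -> UBS becomes S -> UC, C -> BS; S -> XBX becomes S -> XD, D -> BX; U -> UBS becomes U -> UE, E -> BS.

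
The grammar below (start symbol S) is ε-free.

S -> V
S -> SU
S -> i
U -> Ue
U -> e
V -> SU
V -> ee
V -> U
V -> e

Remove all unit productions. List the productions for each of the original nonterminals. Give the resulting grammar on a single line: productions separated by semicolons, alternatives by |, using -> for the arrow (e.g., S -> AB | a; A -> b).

S -> e | i | SU | Ue | ee; U -> e | Ue; V -> e | SU | Ue | ee

Unit productions: S->V, V->U.
Unit pairs (A ⇒* B via units): (S,U), (S,V), (V,U).
S: inherits non-unit rules of {S, U, V} → SU | Ue | e | ee | i.
U: inherits non-unit rules of {U} → Ue | e.
V: inherits non-unit rules of {U, V} → SU | Ue | e | ee.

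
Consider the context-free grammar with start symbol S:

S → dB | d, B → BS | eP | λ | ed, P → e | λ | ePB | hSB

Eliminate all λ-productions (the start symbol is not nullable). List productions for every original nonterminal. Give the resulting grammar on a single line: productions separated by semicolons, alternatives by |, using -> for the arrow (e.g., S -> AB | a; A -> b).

Nullable set: {B, P}.
S -> dB: B nullable, giving d | dB.
Drop B -> λ.
B -> BS: B nullable, giving BS | S.
B -> eP: P nullable, giving e | eP.
Drop P -> λ.
P -> ePB: P, B nullable, giving e | eB | eP | ePB.
P -> hSB: B nullable, giving hS | hSB.
Unchanged (no nullable symbols): S -> d; B -> ed; P -> e.

S -> d | dB; B -> S | e | BS | eP | ed; P -> e | eB | eP | hS | ePB | hSB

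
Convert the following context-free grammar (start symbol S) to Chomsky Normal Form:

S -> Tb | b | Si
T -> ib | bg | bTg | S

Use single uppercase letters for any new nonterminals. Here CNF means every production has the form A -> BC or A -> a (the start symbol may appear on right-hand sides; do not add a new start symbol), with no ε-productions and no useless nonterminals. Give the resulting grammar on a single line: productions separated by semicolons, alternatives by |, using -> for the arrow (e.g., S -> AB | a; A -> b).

No ε-productions.
After unit-elimination: S -> b | Si | Tb; T -> b | Si | Tb | bg | ib | bTg.
TERM: introduce B -> b, C -> g, A -> i and substitute in every rule of length ≥2.
BIN: T -> BTC becomes T -> BD, D -> TC.

S -> b | SA | TB; A -> i; B -> b; C -> g; D -> TC; T -> b | AB | BC | BD | SA | TB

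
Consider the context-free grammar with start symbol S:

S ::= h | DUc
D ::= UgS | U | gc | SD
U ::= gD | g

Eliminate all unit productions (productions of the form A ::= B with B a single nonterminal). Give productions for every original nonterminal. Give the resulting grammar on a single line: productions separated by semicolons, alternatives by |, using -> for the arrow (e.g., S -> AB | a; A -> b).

S -> h | DUc; D -> g | SD | gD | gc | UgS; U -> g | gD

Unit productions: D->U.
Unit pairs (A ⇒* B via units): (D,U).
S: inherits non-unit rules of {S} → DUc | h.
D: inherits non-unit rules of {D, U} → SD | UgS | g | gD | gc.
U: inherits non-unit rules of {U} → g | gD.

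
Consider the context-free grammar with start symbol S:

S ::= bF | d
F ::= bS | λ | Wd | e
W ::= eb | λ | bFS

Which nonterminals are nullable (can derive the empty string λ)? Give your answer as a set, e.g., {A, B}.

Directly nullable (have an ε-rule): {F, W}.
Not nullable: S — each has a terminal in every rule's right-hand side or depends on a non-nullable symbol.

{F, W}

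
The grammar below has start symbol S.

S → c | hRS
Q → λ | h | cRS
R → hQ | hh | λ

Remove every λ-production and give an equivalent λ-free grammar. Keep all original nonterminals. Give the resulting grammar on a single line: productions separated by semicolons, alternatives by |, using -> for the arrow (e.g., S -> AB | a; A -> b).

S -> c | hS | hRS; Q -> h | cS | cRS; R -> h | hQ | hh

Nullable set: {Q, R}.
S -> hRS: R nullable, giving hRS | hS.
Drop Q -> λ.
Q -> cRS: R nullable, giving cRS | cS.
Drop R -> λ.
R -> hQ: Q nullable, giving h | hQ.
Unchanged (no nullable symbols): S -> c; Q -> h; R -> hh.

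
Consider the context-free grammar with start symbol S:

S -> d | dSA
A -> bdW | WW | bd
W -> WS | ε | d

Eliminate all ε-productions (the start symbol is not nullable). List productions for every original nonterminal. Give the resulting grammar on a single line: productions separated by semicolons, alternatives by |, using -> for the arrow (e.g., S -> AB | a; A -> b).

Nullable set: {A, W}.
S -> dSA: A nullable, giving dS | dSA.
A -> WW: W, W nullable, giving W | WW.
A -> bdW: W nullable, giving bd | bdW.
Drop W -> ε.
W -> WS: W nullable, giving S | WS.
Unchanged (no nullable symbols): S -> d; A -> bd; W -> d.

S -> d | dS | dSA; A -> W | WW | bd | bdW; W -> S | d | WS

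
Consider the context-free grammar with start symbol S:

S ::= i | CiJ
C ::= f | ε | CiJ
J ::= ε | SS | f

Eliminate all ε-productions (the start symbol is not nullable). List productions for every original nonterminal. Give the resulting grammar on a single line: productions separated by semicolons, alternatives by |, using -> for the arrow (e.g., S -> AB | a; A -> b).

S -> i | Ci | iJ | CiJ; C -> f | i | Ci | iJ | CiJ; J -> f | SS

Nullable set: {C, J}.
S -> CiJ: C, J nullable, giving Ci | CiJ | i | iJ.
Drop C -> ε.
C -> CiJ: C, J nullable, giving Ci | CiJ | i | iJ.
Drop J -> ε.
Unchanged (no nullable symbols): S -> i; C -> f; J -> SS; J -> f.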